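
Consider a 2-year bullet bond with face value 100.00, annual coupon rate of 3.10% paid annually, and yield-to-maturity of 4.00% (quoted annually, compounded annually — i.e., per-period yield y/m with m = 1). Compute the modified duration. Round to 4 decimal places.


Answer: Modified duration = 1.8939

Derivation:
Coupon per period c = face * coupon_rate / m = 3.100000
Periods per year m = 1; per-period yield y/m = 0.040000
Number of cashflows N = 2
Cashflows (t years, CF_t, discount factor 1/(1+y/m)^(m*t), PV):
  t = 1.0000: CF_t = 3.100000, DF = 0.961538, PV = 2.980769
  t = 2.0000: CF_t = 103.100000, DF = 0.924556, PV = 95.321746
Price P = sum_t PV_t = 98.302515
First compute Macaulay numerator sum_t t * PV_t:
  t * PV_t at t = 1.0000: 2.980769
  t * PV_t at t = 2.0000: 190.643491
Macaulay duration D = 193.624260 / 98.302515 = 1.969678
Modified duration = D / (1 + y/m) = 1.969678 / (1 + 0.040000) = 1.893921


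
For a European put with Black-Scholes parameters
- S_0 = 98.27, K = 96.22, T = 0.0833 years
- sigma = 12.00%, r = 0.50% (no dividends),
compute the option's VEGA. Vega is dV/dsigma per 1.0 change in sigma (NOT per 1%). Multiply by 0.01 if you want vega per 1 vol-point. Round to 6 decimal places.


Answer: Vega = 9.231131

Derivation:
d1 = 0.6380366239; d2 = 0.6034025366
phi(d1) = 0.3254703540; exp(-qT) = 1.0000000000; exp(-rT) = 0.9995835867
Vega = S * exp(-qT) * phi(d1) * sqrt(T) = 98.2700 * 1.0000000000 * 0.3254703540 * 0.2886173938 = 9.231131


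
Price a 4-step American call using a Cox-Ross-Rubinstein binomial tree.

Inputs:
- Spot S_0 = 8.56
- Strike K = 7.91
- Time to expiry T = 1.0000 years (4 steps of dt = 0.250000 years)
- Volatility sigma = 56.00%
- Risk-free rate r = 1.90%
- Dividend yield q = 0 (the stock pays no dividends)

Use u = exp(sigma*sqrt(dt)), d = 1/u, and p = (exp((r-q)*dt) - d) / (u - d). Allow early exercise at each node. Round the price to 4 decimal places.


dt = T/N = 0.250000
u = exp(sigma*sqrt(dt)) = 1.323130; d = 1/u = 0.755784
p = (exp((r-q)*dt) - d) / (u - d) = 0.438846
Discount per step: exp(-r*dt) = 0.995261
Stock lattice S(k, i) with i counting down-moves:
  k=0: S(0,0) = 8.5600
  k=1: S(1,0) = 11.3260; S(1,1) = 6.4695
  k=2: S(2,0) = 14.9858; S(2,1) = 8.5600; S(2,2) = 4.8895
  k=3: S(3,0) = 19.8281; S(3,1) = 11.3260; S(3,2) = 6.4695; S(3,3) = 3.6954
  k=4: S(4,0) = 26.2352; S(4,1) = 14.9858; S(4,2) = 8.5600; S(4,3) = 4.8895; S(4,4) = 2.7930
Terminal payoffs V(N, i) = max(S_T - K, 0):
  V(4,0) = 18.325152; V(4,1) = 7.075757; V(4,2) = 0.650000; V(4,3) = 0.000000; V(4,4) = 0.000000
Backward induction: V(k, i) = exp(-r*dt) * [p * V(k+1, i) + (1-p) * V(k+1, i+1)]; then take max(V_cont, immediate exercise) for American.
  V(3,0) = exp(-r*dt) * [p*18.325152 + (1-p)*7.075757] = 11.955585; exercise = 11.918101; V(3,0) = max -> 11.955585
  V(3,1) = exp(-r*dt) * [p*7.075757 + (1-p)*0.650000] = 3.453475; exercise = 3.415991; V(3,1) = max -> 3.453475
  V(3,2) = exp(-r*dt) * [p*0.650000 + (1-p)*0.000000] = 0.283898; exercise = 0.000000; V(3,2) = max -> 0.283898
  V(3,3) = exp(-r*dt) * [p*0.000000 + (1-p)*0.000000] = 0.000000; exercise = 0.000000; V(3,3) = max -> 0.000000
  V(2,0) = exp(-r*dt) * [p*11.955585 + (1-p)*3.453475] = 7.150546; exercise = 7.075757; V(2,0) = max -> 7.150546
  V(2,1) = exp(-r*dt) * [p*3.453475 + (1-p)*0.283898] = 1.666917; exercise = 0.650000; V(2,1) = max -> 1.666917
  V(2,2) = exp(-r*dt) * [p*0.283898 + (1-p)*0.000000] = 0.123997; exercise = 0.000000; V(2,2) = max -> 0.123997
  V(1,0) = exp(-r*dt) * [p*7.150546 + (1-p)*1.666917] = 4.054083; exercise = 3.415991; V(1,0) = max -> 4.054083
  V(1,1) = exp(-r*dt) * [p*1.666917 + (1-p)*0.123997] = 0.797305; exercise = 0.000000; V(1,1) = max -> 0.797305
  V(0,0) = exp(-r*dt) * [p*4.054083 + (1-p)*0.797305] = 2.215978; exercise = 0.650000; V(0,0) = max -> 2.215978

Answer: Price = V(0,0) = 2.2160


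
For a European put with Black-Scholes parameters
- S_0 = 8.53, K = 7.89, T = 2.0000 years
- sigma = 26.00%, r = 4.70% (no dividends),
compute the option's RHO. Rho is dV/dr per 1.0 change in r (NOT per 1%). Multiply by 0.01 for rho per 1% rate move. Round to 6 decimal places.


Answer: Rho = -5.576765

Derivation:
d1 = 0.6516076742; d2 = 0.2839121480
phi(d1) = 0.3226346167; exp(-qT) = 1.0000000000; exp(-rT) = 0.9102827622
N(-d2) = 0.3882388533
Rho = -K*T*exp(-rT)*N(-d2) = -7.8900 * 2.0000 * 0.9102827622 * 0.3882388533 = -5.576765


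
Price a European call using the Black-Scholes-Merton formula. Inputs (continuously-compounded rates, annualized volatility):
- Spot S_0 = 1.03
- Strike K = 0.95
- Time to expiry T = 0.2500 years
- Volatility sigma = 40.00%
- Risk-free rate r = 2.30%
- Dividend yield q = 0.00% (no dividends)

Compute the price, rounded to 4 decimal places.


Answer: Price = 0.1286

Derivation:
d1 = (ln(S/K) + (r - q + 0.5*sigma^2) * T) / (sigma * sqrt(T)) = 0.53301048
d2 = d1 - sigma * sqrt(T) = 0.33301048
exp(-rT) = 0.99426650; exp(-qT) = 1.00000000
C = S_0 * exp(-qT) * N(d1) - K * exp(-rT) * N(d2)
N(d1) = 0.70298684; N(d2) = 0.63043682
C = 1.0300 * 1.00000000 * 0.70298684 - 0.9500 * 0.99426650 * 0.63043682 = 0.1286


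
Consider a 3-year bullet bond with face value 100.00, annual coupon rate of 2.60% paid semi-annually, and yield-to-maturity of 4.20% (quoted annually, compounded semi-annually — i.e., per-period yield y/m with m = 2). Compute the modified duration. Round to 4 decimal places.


Coupon per period c = face * coupon_rate / m = 1.300000
Periods per year m = 2; per-period yield y/m = 0.021000
Number of cashflows N = 6
Cashflows (t years, CF_t, discount factor 1/(1+y/m)^(m*t), PV):
  t = 0.5000: CF_t = 1.300000, DF = 0.979432, PV = 1.273262
  t = 1.0000: CF_t = 1.300000, DF = 0.959287, PV = 1.247073
  t = 1.5000: CF_t = 1.300000, DF = 0.939556, PV = 1.221423
  t = 2.0000: CF_t = 1.300000, DF = 0.920231, PV = 1.196301
  t = 2.5000: CF_t = 1.300000, DF = 0.901304, PV = 1.171695
  t = 3.0000: CF_t = 101.300000, DF = 0.882766, PV = 89.424185
Price P = sum_t PV_t = 95.533939
First compute Macaulay numerator sum_t t * PV_t:
  t * PV_t at t = 0.5000: 0.636631
  t * PV_t at t = 1.0000: 1.247073
  t * PV_t at t = 1.5000: 1.832135
  t * PV_t at t = 2.0000: 2.392602
  t * PV_t at t = 2.5000: 2.929238
  t * PV_t at t = 3.0000: 268.272556
Macaulay duration D = 277.310234 / 95.533939 = 2.902741
Modified duration = D / (1 + y/m) = 2.902741 / (1 + 0.021000) = 2.843037

Answer: Modified duration = 2.8430


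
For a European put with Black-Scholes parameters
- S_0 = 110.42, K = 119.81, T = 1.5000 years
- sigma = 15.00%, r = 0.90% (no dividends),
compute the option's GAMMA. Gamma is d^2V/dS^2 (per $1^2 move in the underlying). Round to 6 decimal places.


Answer: Gamma = 0.018916

Derivation:
d1 = -0.2789200102; d2 = -0.4626317409
phi(d1) = 0.3837220874; exp(-qT) = 1.0000000000; exp(-rT) = 0.9865907163
Gamma = exp(-qT) * phi(d1) / (S * sigma * sqrt(T)) = 1.0000000000 * 0.3837220874 / (110.4200 * 0.1500 * 1.2247448714) = 0.018916


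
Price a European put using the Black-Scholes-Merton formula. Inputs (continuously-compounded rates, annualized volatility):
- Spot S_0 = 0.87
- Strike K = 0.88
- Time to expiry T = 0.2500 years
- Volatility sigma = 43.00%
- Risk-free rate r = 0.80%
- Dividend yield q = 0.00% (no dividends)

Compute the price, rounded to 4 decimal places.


d1 = (ln(S/K) + (r - q + 0.5*sigma^2) * T) / (sigma * sqrt(T)) = 0.06364560
d2 = d1 - sigma * sqrt(T) = -0.15135440
exp(-rT) = 0.99800200; exp(-qT) = 1.00000000
P = K * exp(-rT) * N(-d2) - S_0 * exp(-qT) * N(-d1)
N(-d1) = 0.47462621; N(-d2) = 0.56015192
P = 0.8800 * 0.99800200 * 0.56015192 - 0.8700 * 1.00000000 * 0.47462621 = 0.0790

Answer: Price = 0.0790


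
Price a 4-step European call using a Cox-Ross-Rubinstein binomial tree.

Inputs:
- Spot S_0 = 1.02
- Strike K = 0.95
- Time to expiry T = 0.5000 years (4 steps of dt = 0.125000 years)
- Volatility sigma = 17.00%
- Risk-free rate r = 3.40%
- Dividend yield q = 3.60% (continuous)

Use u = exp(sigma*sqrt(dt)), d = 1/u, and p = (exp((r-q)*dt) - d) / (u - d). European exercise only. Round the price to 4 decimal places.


dt = T/N = 0.125000
u = exp(sigma*sqrt(dt)) = 1.061947; d = 1/u = 0.941667
p = (exp((r-q)*dt) - d) / (u - d) = 0.482900
Discount per step: exp(-r*dt) = 0.995759
Stock lattice S(k, i) with i counting down-moves:
  k=0: S(0,0) = 1.0200
  k=1: S(1,0) = 1.0832; S(1,1) = 0.9605
  k=2: S(2,0) = 1.1503; S(2,1) = 1.0200; S(2,2) = 0.9045
  k=3: S(3,0) = 1.2215; S(3,1) = 1.0832; S(3,2) = 0.9605; S(3,3) = 0.8517
  k=4: S(4,0) = 1.2972; S(4,1) = 1.1503; S(4,2) = 1.0200; S(4,3) = 0.9045; S(4,4) = 0.8020
Terminal payoffs V(N, i) = max(S_T - K, 0):
  V(4,0) = 0.347214; V(4,1) = 0.200286; V(4,2) = 0.070000; V(4,3) = 0.000000; V(4,4) = 0.000000
Backward induction: V(k, i) = exp(-r*dt) * [p * V(k+1, i) + (1-p) * V(k+1, i+1)].
  V(3,0) = exp(-r*dt) * [p*0.347214 + (1-p)*0.200286] = 0.270087
  V(3,1) = exp(-r*dt) * [p*0.200286 + (1-p)*0.070000] = 0.132352
  V(3,2) = exp(-r*dt) * [p*0.070000 + (1-p)*0.000000] = 0.033660
  V(3,3) = exp(-r*dt) * [p*0.000000 + (1-p)*0.000000] = 0.000000
  V(2,0) = exp(-r*dt) * [p*0.270087 + (1-p)*0.132352] = 0.198021
  V(2,1) = exp(-r*dt) * [p*0.132352 + (1-p)*0.033660] = 0.080973
  V(2,2) = exp(-r*dt) * [p*0.033660 + (1-p)*0.000000] = 0.016185
  V(1,0) = exp(-r*dt) * [p*0.198021 + (1-p)*0.080973] = 0.136912
  V(1,1) = exp(-r*dt) * [p*0.080973 + (1-p)*0.016185] = 0.047270
  V(0,0) = exp(-r*dt) * [p*0.136912 + (1-p)*0.047270] = 0.090174

Answer: Price = V(0,0) = 0.0902


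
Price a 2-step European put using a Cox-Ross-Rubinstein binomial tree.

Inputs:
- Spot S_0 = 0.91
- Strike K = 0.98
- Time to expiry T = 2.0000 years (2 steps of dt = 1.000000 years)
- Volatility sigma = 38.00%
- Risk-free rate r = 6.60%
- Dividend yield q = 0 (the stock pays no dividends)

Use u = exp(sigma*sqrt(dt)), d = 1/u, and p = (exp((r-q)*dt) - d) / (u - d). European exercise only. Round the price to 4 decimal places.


Answer: Price = V(0,0) = 0.1552

Derivation:
dt = T/N = 1.000000
u = exp(sigma*sqrt(dt)) = 1.462285; d = 1/u = 0.683861
p = (exp((r-q)*dt) - d) / (u - d) = 0.493774
Discount per step: exp(-r*dt) = 0.936131
Stock lattice S(k, i) with i counting down-moves:
  k=0: S(0,0) = 0.9100
  k=1: S(1,0) = 1.3307; S(1,1) = 0.6223
  k=2: S(2,0) = 1.9458; S(2,1) = 0.9100; S(2,2) = 0.4256
Terminal payoffs V(N, i) = max(K - S_T, 0):
  V(2,0) = 0.000000; V(2,1) = 0.070000; V(2,2) = 0.554424
Backward induction: V(k, i) = exp(-r*dt) * [p * V(k+1, i) + (1-p) * V(k+1, i+1)].
  V(1,0) = exp(-r*dt) * [p*0.000000 + (1-p)*0.070000] = 0.033173
  V(1,1) = exp(-r*dt) * [p*0.070000 + (1-p)*0.554424] = 0.295094
  V(0,0) = exp(-r*dt) * [p*0.033173 + (1-p)*0.295094] = 0.155177


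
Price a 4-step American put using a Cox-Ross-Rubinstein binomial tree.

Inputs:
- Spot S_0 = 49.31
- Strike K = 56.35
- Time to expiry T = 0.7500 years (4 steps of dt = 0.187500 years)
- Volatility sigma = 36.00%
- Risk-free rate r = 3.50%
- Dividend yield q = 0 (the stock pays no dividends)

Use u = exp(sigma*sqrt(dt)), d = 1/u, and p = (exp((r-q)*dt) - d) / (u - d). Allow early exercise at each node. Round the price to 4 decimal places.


dt = T/N = 0.187500
u = exp(sigma*sqrt(dt)) = 1.168691; d = 1/u = 0.855658
p = (exp((r-q)*dt) - d) / (u - d) = 0.482141
Discount per step: exp(-r*dt) = 0.993459
Stock lattice S(k, i) with i counting down-moves:
  k=0: S(0,0) = 49.3100
  k=1: S(1,0) = 57.6282; S(1,1) = 42.1925
  k=2: S(2,0) = 67.3495; S(2,1) = 49.3100; S(2,2) = 36.1023
  k=3: S(3,0) = 78.7108; S(3,1) = 57.6282; S(3,2) = 42.1925; S(3,3) = 30.8913
  k=4: S(4,0) = 91.9886; S(4,1) = 67.3495; S(4,2) = 49.3100; S(4,3) = 36.1023; S(4,4) = 26.4323
Terminal payoffs V(N, i) = max(K - S_T, 0):
  V(4,0) = 0.000000; V(4,1) = 0.000000; V(4,2) = 7.040000; V(4,3) = 20.247657; V(4,4) = 29.917651
Backward induction: V(k, i) = exp(-r*dt) * [p * V(k+1, i) + (1-p) * V(k+1, i+1)]; then take max(V_cont, immediate exercise) for American.
  V(3,0) = exp(-r*dt) * [p*0.000000 + (1-p)*0.000000] = 0.000000; exercise = 0.000000; V(3,0) = max -> 0.000000
  V(3,1) = exp(-r*dt) * [p*0.000000 + (1-p)*7.040000] = 3.621882; exercise = 0.000000; V(3,1) = max -> 3.621882
  V(3,2) = exp(-r*dt) * [p*7.040000 + (1-p)*20.247657] = 13.788920; exercise = 14.157506; V(3,2) = max -> 14.157506
  V(3,3) = exp(-r*dt) * [p*20.247657 + (1-p)*29.917651] = 25.090157; exercise = 25.458744; V(3,3) = max -> 25.458744
  V(2,0) = exp(-r*dt) * [p*0.000000 + (1-p)*3.621882] = 1.863357; exercise = 0.000000; V(2,0) = max -> 1.863357
  V(2,1) = exp(-r*dt) * [p*3.621882 + (1-p)*14.157506] = 9.018474; exercise = 7.040000; V(2,1) = max -> 9.018474
  V(2,2) = exp(-r*dt) * [p*14.157506 + (1-p)*25.458744] = 19.879071; exercise = 20.247657; V(2,2) = max -> 20.247657
  V(1,0) = exp(-r*dt) * [p*1.863357 + (1-p)*9.018474] = 5.532276; exercise = 0.000000; V(1,0) = max -> 5.532276
  V(1,1) = exp(-r*dt) * [p*9.018474 + (1-p)*20.247657] = 14.736584; exercise = 14.157506; V(1,1) = max -> 14.736584
  V(0,0) = exp(-r*dt) * [p*5.532276 + (1-p)*14.736584] = 10.231447; exercise = 7.040000; V(0,0) = max -> 10.231447

Answer: Price = V(0,0) = 10.2314


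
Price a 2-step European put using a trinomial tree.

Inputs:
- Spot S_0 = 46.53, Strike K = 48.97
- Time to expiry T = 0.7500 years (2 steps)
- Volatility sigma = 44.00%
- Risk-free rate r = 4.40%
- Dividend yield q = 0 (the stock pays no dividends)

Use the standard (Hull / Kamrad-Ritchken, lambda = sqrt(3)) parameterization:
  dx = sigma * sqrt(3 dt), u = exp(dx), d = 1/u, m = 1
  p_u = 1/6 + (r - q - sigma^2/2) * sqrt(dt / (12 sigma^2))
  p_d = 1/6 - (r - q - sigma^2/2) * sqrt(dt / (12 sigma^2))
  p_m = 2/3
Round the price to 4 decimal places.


Answer: Price = V(0,0) = 7.0230

Derivation:
dt = T/N = 0.375000; dx = sigma*sqrt(3*dt) = 0.466690
u = exp(dx) = 1.594708; d = 1/u = 0.627074
p_u = 0.145453, p_m = 0.666667, p_d = 0.187880
Discount per step: exp(-r*dt) = 0.983635
Stock lattice S(k, j) with j the centered position index:
  k=0: S(0,+0) = 46.5300
  k=1: S(1,-1) = 29.1778; S(1,+0) = 46.5300; S(1,+1) = 74.2018
  k=2: S(2,-2) = 18.2966; S(2,-1) = 29.1778; S(2,+0) = 46.5300; S(2,+1) = 74.2018; S(2,+2) = 118.3301
Terminal payoffs V(N, j) = max(K - S_T, 0):
  V(2,-2) = 30.673381; V(2,-1) = 19.792240; V(2,+0) = 2.440000; V(2,+1) = 0.000000; V(2,+2) = 0.000000
Backward induction: V(k, j) = exp(-r*dt) * [p_u * V(k+1, j+1) + p_m * V(k+1, j) + p_d * V(k+1, j-1)]
  V(1,-1) = exp(-r*dt) * [p_u*2.440000 + p_m*19.792240 + p_d*30.673381] = 18.996599
  V(1,+0) = exp(-r*dt) * [p_u*0.000000 + p_m*2.440000 + p_d*19.792240] = 5.257757
  V(1,+1) = exp(-r*dt) * [p_u*0.000000 + p_m*0.000000 + p_d*2.440000] = 0.450925
  V(0,+0) = exp(-r*dt) * [p_u*0.450925 + p_m*5.257757 + p_d*18.996599] = 7.022998


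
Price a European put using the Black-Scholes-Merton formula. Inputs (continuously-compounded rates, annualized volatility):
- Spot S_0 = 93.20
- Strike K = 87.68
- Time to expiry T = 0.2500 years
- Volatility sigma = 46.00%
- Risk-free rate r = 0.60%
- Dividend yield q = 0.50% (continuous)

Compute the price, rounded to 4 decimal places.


d1 = (ln(S/K) + (r - q + 0.5*sigma^2) * T) / (sigma * sqrt(T)) = 0.38153869
d2 = d1 - sigma * sqrt(T) = 0.15153869
exp(-rT) = 0.99850112; exp(-qT) = 0.99875078
P = K * exp(-rT) * N(-d2) - S_0 * exp(-qT) * N(-d1)
N(-d1) = 0.35140178; N(-d2) = 0.43977540
P = 87.6800 * 0.99850112 * 0.43977540 - 93.2000 * 0.99875078 * 0.35140178 = 5.7920

Answer: Price = 5.7920


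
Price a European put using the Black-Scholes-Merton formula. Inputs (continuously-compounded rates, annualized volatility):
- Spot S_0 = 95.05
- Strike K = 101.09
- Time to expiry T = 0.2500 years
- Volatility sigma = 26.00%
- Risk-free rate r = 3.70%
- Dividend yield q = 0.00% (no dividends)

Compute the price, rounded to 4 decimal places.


d1 = (ln(S/K) + (r - q + 0.5*sigma^2) * T) / (sigma * sqrt(T)) = -0.33775492
d2 = d1 - sigma * sqrt(T) = -0.46775492
exp(-rT) = 0.99079265; exp(-qT) = 1.00000000
P = K * exp(-rT) * N(-d2) - S_0 * exp(-qT) * N(-d1)
N(-d1) = 0.63222606; N(-d2) = 0.68002007
P = 101.0900 * 0.99079265 * 0.68002007 - 95.0500 * 1.00000000 * 0.63222606 = 8.0172

Answer: Price = 8.0172


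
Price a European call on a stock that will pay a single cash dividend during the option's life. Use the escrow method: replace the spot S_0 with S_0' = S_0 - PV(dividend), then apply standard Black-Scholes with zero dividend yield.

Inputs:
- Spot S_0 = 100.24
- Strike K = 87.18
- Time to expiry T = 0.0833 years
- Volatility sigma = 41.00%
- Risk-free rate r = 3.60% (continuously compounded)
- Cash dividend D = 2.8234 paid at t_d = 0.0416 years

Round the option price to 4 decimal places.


PV(D) = D * exp(-r * t_d) = 2.8234 * 0.99850352 = 2.81917484
S_0' = S_0 - PV(D) = 100.2400 - 2.81917484 = 97.42082516
d1 = (ln(S_0'/K) + (r + sigma^2/2)*T) / (sigma*sqrt(T)) = 1.02308808
d2 = d1 - sigma*sqrt(T) = 0.90475495
exp(-rT) = 0.99700569
N(d1) = 0.84686690; N(d2) = 0.81720239
C = S_0' * N(d1) - K * exp(-rT) * N(d2) = 97.42082516 * 0.84686690 - 87.1800 * 0.99700569 * 0.81720239 = 11.4721

Answer: Price = 11.4721


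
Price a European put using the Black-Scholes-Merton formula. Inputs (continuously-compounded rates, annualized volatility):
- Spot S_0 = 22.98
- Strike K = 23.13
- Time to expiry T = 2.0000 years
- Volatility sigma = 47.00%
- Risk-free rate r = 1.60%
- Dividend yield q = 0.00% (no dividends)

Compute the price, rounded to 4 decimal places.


Answer: Price = 5.6229

Derivation:
d1 = (ln(S/K) + (r - q + 0.5*sigma^2) * T) / (sigma * sqrt(T)) = 0.37069516
d2 = d1 - sigma * sqrt(T) = -0.29398522
exp(-rT) = 0.96850658; exp(-qT) = 1.00000000
P = K * exp(-rT) * N(-d2) - S_0 * exp(-qT) * N(-d1)
N(-d1) = 0.35543230; N(-d2) = 0.61561540
P = 23.1300 * 0.96850658 * 0.61561540 - 22.9800 * 1.00000000 * 0.35543230 = 5.6229


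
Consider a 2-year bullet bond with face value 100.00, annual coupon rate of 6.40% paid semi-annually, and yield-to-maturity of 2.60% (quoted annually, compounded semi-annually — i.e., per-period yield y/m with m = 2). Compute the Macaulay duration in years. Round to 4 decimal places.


Answer: Macaulay duration = 1.9125 years

Derivation:
Coupon per period c = face * coupon_rate / m = 3.200000
Periods per year m = 2; per-period yield y/m = 0.013000
Number of cashflows N = 4
Cashflows (t years, CF_t, discount factor 1/(1+y/m)^(m*t), PV):
  t = 0.5000: CF_t = 3.200000, DF = 0.987167, PV = 3.158934
  t = 1.0000: CF_t = 3.200000, DF = 0.974498, PV = 3.118395
  t = 1.5000: CF_t = 3.200000, DF = 0.961992, PV = 3.078376
  t = 2.0000: CF_t = 103.200000, DF = 0.949647, PV = 98.003574
Price P = sum_t PV_t = 107.359279
Macaulay numerator sum_t t * PV_t:
  t * PV_t at t = 0.5000: 1.579467
  t * PV_t at t = 1.0000: 3.118395
  t * PV_t at t = 1.5000: 4.617564
  t * PV_t at t = 2.0000: 196.007149
Macaulay duration D = (sum_t t * PV_t) / P = 205.322574 / 107.359279 = 1.912481


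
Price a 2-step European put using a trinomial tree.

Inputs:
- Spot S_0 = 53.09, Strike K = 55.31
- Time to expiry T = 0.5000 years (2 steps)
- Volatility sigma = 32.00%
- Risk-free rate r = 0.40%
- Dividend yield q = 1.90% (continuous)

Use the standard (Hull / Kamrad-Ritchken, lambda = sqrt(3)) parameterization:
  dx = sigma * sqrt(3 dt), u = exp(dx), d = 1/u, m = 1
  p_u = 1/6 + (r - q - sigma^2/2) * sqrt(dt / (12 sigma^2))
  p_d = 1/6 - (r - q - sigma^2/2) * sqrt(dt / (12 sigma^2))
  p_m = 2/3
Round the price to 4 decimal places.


Answer: Price = V(0,0) = 6.0011

Derivation:
dt = T/N = 0.250000; dx = sigma*sqrt(3*dt) = 0.277128
u = exp(dx) = 1.319335; d = 1/u = 0.757957
p_u = 0.136807, p_m = 0.666667, p_d = 0.196527
Discount per step: exp(-r*dt) = 0.999000
Stock lattice S(k, j) with j the centered position index:
  k=0: S(0,+0) = 53.0900
  k=1: S(1,-1) = 40.2400; S(1,+0) = 53.0900; S(1,+1) = 70.0435
  k=2: S(2,-2) = 30.5002; S(2,-1) = 40.2400; S(2,+0) = 53.0900; S(2,+1) = 70.0435; S(2,+2) = 92.4109
Terminal payoffs V(N, j) = max(K - S_T, 0):
  V(2,-2) = 24.809828; V(2,-1) = 15.070043; V(2,+0) = 2.220000; V(2,+1) = 0.000000; V(2,+2) = 0.000000
Backward induction: V(k, j) = exp(-r*dt) * [p_u * V(k+1, j+1) + p_m * V(k+1, j) + p_d * V(k+1, j-1)]
  V(1,-1) = exp(-r*dt) * [p_u*2.220000 + p_m*15.070043 + p_d*24.809828] = 15.210977
  V(1,+0) = exp(-r*dt) * [p_u*0.000000 + p_m*2.220000 + p_d*15.070043] = 4.437223
  V(1,+1) = exp(-r*dt) * [p_u*0.000000 + p_m*0.000000 + p_d*2.220000] = 0.435853
  V(0,+0) = exp(-r*dt) * [p_u*0.435853 + p_m*4.437223 + p_d*15.210977] = 6.001132


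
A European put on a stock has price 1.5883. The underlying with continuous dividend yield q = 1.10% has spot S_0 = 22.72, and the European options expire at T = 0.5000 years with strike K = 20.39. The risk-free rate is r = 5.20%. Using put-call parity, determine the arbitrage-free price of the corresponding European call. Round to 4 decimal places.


Answer: Call price = 4.3170

Derivation:
Put-call parity: C - P = S_0 * exp(-qT) - K * exp(-rT).
S_0 * exp(-qT) = 22.7200 * 0.99451510 = 22.59538301
K * exp(-rT) = 20.3900 * 0.97433509 = 19.86669248
C = P + S*exp(-qT) - K*exp(-rT)
C = 1.5883 + 22.59538301 - 19.86669248 = 4.3170


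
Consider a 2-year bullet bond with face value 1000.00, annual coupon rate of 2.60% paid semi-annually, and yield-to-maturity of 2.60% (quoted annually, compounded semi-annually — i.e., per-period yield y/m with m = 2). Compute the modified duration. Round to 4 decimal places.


Coupon per period c = face * coupon_rate / m = 13.000000
Periods per year m = 2; per-period yield y/m = 0.013000
Number of cashflows N = 4
Cashflows (t years, CF_t, discount factor 1/(1+y/m)^(m*t), PV):
  t = 0.5000: CF_t = 13.000000, DF = 0.987167, PV = 12.833169
  t = 1.0000: CF_t = 13.000000, DF = 0.974498, PV = 12.668479
  t = 1.5000: CF_t = 13.000000, DF = 0.961992, PV = 12.505902
  t = 2.0000: CF_t = 1013.000000, DF = 0.949647, PV = 961.992451
Price P = sum_t PV_t = 1000.000000
First compute Macaulay numerator sum_t t * PV_t:
  t * PV_t at t = 0.5000: 6.416584
  t * PV_t at t = 1.0000: 12.668479
  t * PV_t at t = 1.5000: 18.758853
  t * PV_t at t = 2.0000: 1923.984902
Macaulay duration D = 1961.828817 / 1000.000000 = 1.961829
Modified duration = D / (1 + y/m) = 1.961829 / (1 + 0.013000) = 1.936652

Answer: Modified duration = 1.9367


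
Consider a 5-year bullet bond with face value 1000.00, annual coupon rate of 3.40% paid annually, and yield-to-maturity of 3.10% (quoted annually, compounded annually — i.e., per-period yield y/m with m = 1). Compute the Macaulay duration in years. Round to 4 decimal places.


Coupon per period c = face * coupon_rate / m = 34.000000
Periods per year m = 1; per-period yield y/m = 0.031000
Number of cashflows N = 5
Cashflows (t years, CF_t, discount factor 1/(1+y/m)^(m*t), PV):
  t = 1.0000: CF_t = 34.000000, DF = 0.969932, PV = 32.977692
  t = 2.0000: CF_t = 34.000000, DF = 0.940768, PV = 31.986122
  t = 3.0000: CF_t = 34.000000, DF = 0.912481, PV = 31.024366
  t = 4.0000: CF_t = 34.000000, DF = 0.885045, PV = 30.091529
  t = 5.0000: CF_t = 1034.000000, DF = 0.858434, PV = 887.620272
Price P = sum_t PV_t = 1013.699981
Macaulay numerator sum_t t * PV_t:
  t * PV_t at t = 1.0000: 32.977692
  t * PV_t at t = 2.0000: 63.972244
  t * PV_t at t = 3.0000: 93.073099
  t * PV_t at t = 4.0000: 120.366116
  t * PV_t at t = 5.0000: 4438.101360
Macaulay duration D = (sum_t t * PV_t) / P = 4748.490510 / 1013.699981 = 4.684315

Answer: Macaulay duration = 4.6843 years


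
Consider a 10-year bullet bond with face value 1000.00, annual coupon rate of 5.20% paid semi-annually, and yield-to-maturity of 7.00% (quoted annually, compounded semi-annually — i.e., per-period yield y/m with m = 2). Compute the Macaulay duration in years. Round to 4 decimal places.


Coupon per period c = face * coupon_rate / m = 26.000000
Periods per year m = 2; per-period yield y/m = 0.035000
Number of cashflows N = 20
Cashflows (t years, CF_t, discount factor 1/(1+y/m)^(m*t), PV):
  t = 0.5000: CF_t = 26.000000, DF = 0.966184, PV = 25.120773
  t = 1.0000: CF_t = 26.000000, DF = 0.933511, PV = 24.271278
  t = 1.5000: CF_t = 26.000000, DF = 0.901943, PV = 23.450510
  t = 2.0000: CF_t = 26.000000, DF = 0.871442, PV = 22.657498
  t = 2.5000: CF_t = 26.000000, DF = 0.841973, PV = 21.891302
  t = 3.0000: CF_t = 26.000000, DF = 0.813501, PV = 21.151017
  t = 3.5000: CF_t = 26.000000, DF = 0.785991, PV = 20.435765
  t = 4.0000: CF_t = 26.000000, DF = 0.759412, PV = 19.744700
  t = 4.5000: CF_t = 26.000000, DF = 0.733731, PV = 19.077005
  t = 5.0000: CF_t = 26.000000, DF = 0.708919, PV = 18.431889
  t = 5.5000: CF_t = 26.000000, DF = 0.684946, PV = 17.808589
  t = 6.0000: CF_t = 26.000000, DF = 0.661783, PV = 17.206366
  t = 6.5000: CF_t = 26.000000, DF = 0.639404, PV = 16.624508
  t = 7.0000: CF_t = 26.000000, DF = 0.617782, PV = 16.062327
  t = 7.5000: CF_t = 26.000000, DF = 0.596891, PV = 15.519156
  t = 8.0000: CF_t = 26.000000, DF = 0.576706, PV = 14.994354
  t = 8.5000: CF_t = 26.000000, DF = 0.557204, PV = 14.487298
  t = 9.0000: CF_t = 26.000000, DF = 0.538361, PV = 13.997390
  t = 9.5000: CF_t = 26.000000, DF = 0.520156, PV = 13.524048
  t = 10.0000: CF_t = 1026.000000, DF = 0.502566, PV = 515.632597
Price P = sum_t PV_t = 872.088370
Macaulay numerator sum_t t * PV_t:
  t * PV_t at t = 0.5000: 12.560386
  t * PV_t at t = 1.0000: 24.271278
  t * PV_t at t = 1.5000: 35.175766
  t * PV_t at t = 2.0000: 45.314996
  t * PV_t at t = 2.5000: 54.728256
  t * PV_t at t = 3.0000: 63.453050
  t * PV_t at t = 3.5000: 71.525177
  t * PV_t at t = 4.0000: 78.978802
  t * PV_t at t = 4.5000: 85.846524
  t * PV_t at t = 5.0000: 92.159446
  t * PV_t at t = 5.5000: 97.947237
  t * PV_t at t = 6.0000: 103.238195
  t * PV_t at t = 6.5000: 108.059302
  t * PV_t at t = 7.0000: 112.436286
  t * PV_t at t = 7.5000: 116.393671
  t * PV_t at t = 8.0000: 119.954830
  t * PV_t at t = 8.5000: 123.142035
  t * PV_t at t = 9.0000: 125.976507
  t * PV_t at t = 9.5000: 128.478456
  t * PV_t at t = 10.0000: 5156.325974
Macaulay duration D = (sum_t t * PV_t) / P = 6755.966172 / 872.088370 = 7.746883

Answer: Macaulay duration = 7.7469 years


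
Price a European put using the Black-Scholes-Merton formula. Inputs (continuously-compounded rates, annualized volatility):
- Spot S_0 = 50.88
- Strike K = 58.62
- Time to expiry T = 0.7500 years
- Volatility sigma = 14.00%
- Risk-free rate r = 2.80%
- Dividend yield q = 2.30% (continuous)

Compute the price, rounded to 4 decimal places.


d1 = (ln(S/K) + (r - q + 0.5*sigma^2) * T) / (sigma * sqrt(T)) = -1.07639548
d2 = d1 - sigma * sqrt(T) = -1.19763904
exp(-rT) = 0.97921896; exp(-qT) = 0.98289793
P = K * exp(-rT) * N(-d2) - S_0 * exp(-qT) * N(-d1)
N(-d1) = 0.85912479; N(-d2) = 0.88447121
P = 58.6200 * 0.97921896 * 0.88447121 - 50.8800 * 0.98289793 * 0.85912479 = 7.8056

Answer: Price = 7.8056


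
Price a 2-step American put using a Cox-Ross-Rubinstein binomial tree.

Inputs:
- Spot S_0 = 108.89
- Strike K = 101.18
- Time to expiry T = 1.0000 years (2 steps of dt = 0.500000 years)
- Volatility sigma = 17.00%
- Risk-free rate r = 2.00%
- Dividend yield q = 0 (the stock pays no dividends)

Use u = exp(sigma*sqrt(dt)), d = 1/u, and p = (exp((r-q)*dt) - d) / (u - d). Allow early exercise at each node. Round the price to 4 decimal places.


Answer: Price = V(0,0) = 3.6368

Derivation:
dt = T/N = 0.500000
u = exp(sigma*sqrt(dt)) = 1.127732; d = 1/u = 0.886736
p = (exp((r-q)*dt) - d) / (u - d) = 0.511687
Discount per step: exp(-r*dt) = 0.990050
Stock lattice S(k, i) with i counting down-moves:
  k=0: S(0,0) = 108.8900
  k=1: S(1,0) = 122.7987; S(1,1) = 96.5567
  k=2: S(2,0) = 138.4840; S(2,1) = 108.8900; S(2,2) = 85.6203
Terminal payoffs V(N, i) = max(K - S_T, 0):
  V(2,0) = 0.000000; V(2,1) = 0.000000; V(2,2) = 15.559744
Backward induction: V(k, i) = exp(-r*dt) * [p * V(k+1, i) + (1-p) * V(k+1, i+1)]; then take max(V_cont, immediate exercise) for American.
  V(1,0) = exp(-r*dt) * [p*0.000000 + (1-p)*0.000000] = 0.000000; exercise = 0.000000; V(1,0) = max -> 0.000000
  V(1,1) = exp(-r*dt) * [p*0.000000 + (1-p)*15.559744] = 7.522427; exercise = 4.623334; V(1,1) = max -> 7.522427
  V(0,0) = exp(-r*dt) * [p*0.000000 + (1-p)*7.522427] = 3.636751; exercise = 0.000000; V(0,0) = max -> 3.636751


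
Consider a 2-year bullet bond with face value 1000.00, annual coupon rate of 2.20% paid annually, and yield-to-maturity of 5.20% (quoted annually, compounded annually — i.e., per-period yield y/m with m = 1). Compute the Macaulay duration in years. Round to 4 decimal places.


Answer: Macaulay duration = 1.9779 years

Derivation:
Coupon per period c = face * coupon_rate / m = 22.000000
Periods per year m = 1; per-period yield y/m = 0.052000
Number of cashflows N = 2
Cashflows (t years, CF_t, discount factor 1/(1+y/m)^(m*t), PV):
  t = 1.0000: CF_t = 22.000000, DF = 0.950570, PV = 20.912548
  t = 2.0000: CF_t = 1022.000000, DF = 0.903584, PV = 923.462823
Price P = sum_t PV_t = 944.375370
Macaulay numerator sum_t t * PV_t:
  t * PV_t at t = 1.0000: 20.912548
  t * PV_t at t = 2.0000: 1846.925646
Macaulay duration D = (sum_t t * PV_t) / P = 1867.838193 / 944.375370 = 1.977856


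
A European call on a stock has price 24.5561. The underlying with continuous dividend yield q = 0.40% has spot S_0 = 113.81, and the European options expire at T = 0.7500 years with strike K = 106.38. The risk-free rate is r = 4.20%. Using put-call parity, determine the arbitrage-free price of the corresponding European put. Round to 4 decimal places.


Put-call parity: C - P = S_0 * exp(-qT) - K * exp(-rT).
S_0 * exp(-qT) = 113.8100 * 0.99700450 = 113.46908163
K * exp(-rT) = 106.3800 * 0.96899096 = 103.08125795
P = C - S*exp(-qT) + K*exp(-rT)
P = 24.5561 - 113.46908163 + 103.08125795 = 14.1683

Answer: Put price = 14.1683


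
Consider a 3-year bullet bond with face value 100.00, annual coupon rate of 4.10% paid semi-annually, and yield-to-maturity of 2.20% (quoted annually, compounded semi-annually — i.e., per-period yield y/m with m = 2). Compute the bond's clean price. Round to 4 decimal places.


Answer: Price = 105.4868

Derivation:
Coupon per period c = face * coupon_rate / m = 2.050000
Periods per year m = 2; per-period yield y/m = 0.011000
Number of cashflows N = 6
Cashflows (t years, CF_t, discount factor 1/(1+y/m)^(m*t), PV):
  t = 0.5000: CF_t = 2.050000, DF = 0.989120, PV = 2.027695
  t = 1.0000: CF_t = 2.050000, DF = 0.978358, PV = 2.005633
  t = 1.5000: CF_t = 2.050000, DF = 0.967713, PV = 1.983811
  t = 2.0000: CF_t = 2.050000, DF = 0.957184, PV = 1.962227
  t = 2.5000: CF_t = 2.050000, DF = 0.946769, PV = 1.940877
  t = 3.0000: CF_t = 102.050000, DF = 0.936468, PV = 95.566587
Price P = sum_t PV_t = 105.486831


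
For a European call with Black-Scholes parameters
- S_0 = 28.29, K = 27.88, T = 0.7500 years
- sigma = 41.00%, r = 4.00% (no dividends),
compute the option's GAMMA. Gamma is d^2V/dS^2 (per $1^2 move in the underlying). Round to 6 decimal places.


Answer: Gamma = 0.037932

Derivation:
d1 = 0.3031407144; d2 = -0.0519297012
phi(d1) = 0.3810267564; exp(-qT) = 1.0000000000; exp(-rT) = 0.9704455335
Gamma = exp(-qT) * phi(d1) / (S * sigma * sqrt(T)) = 1.0000000000 * 0.3810267564 / (28.2900 * 0.4100 * 0.8660254038) = 0.037932


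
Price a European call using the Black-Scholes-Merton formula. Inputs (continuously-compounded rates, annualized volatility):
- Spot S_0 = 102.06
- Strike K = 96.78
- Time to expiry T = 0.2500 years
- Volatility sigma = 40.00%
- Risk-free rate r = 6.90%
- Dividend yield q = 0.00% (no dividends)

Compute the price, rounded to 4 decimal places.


Answer: Price = 11.8003

Derivation:
d1 = (ln(S/K) + (r - q + 0.5*sigma^2) * T) / (sigma * sqrt(T)) = 0.45185257
d2 = d1 - sigma * sqrt(T) = 0.25185257
exp(-rT) = 0.98289793; exp(-qT) = 1.00000000
C = S_0 * exp(-qT) * N(d1) - K * exp(-rT) * N(d2)
N(d1) = 0.67431240; N(d2) = 0.59942249
C = 102.0600 * 1.00000000 * 0.67431240 - 96.7800 * 0.98289793 * 0.59942249 = 11.8003


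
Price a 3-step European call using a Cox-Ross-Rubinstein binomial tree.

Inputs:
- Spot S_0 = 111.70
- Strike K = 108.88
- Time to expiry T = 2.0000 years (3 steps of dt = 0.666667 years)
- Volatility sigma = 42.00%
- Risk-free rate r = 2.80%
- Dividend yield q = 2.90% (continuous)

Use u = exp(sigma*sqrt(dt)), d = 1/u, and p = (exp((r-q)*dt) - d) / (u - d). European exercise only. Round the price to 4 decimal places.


dt = T/N = 0.666667
u = exp(sigma*sqrt(dt)) = 1.409068; d = 1/u = 0.709689
p = (exp((r-q)*dt) - d) / (u - d) = 0.414145
Discount per step: exp(-r*dt) = 0.981506
Stock lattice S(k, i) with i counting down-moves:
  k=0: S(0,0) = 111.7000
  k=1: S(1,0) = 157.3929; S(1,1) = 79.2723
  k=2: S(2,0) = 221.7773; S(2,1) = 111.7000; S(2,2) = 56.2586
  k=3: S(3,0) = 312.4994; S(3,1) = 157.3929; S(3,2) = 79.2723; S(3,3) = 39.9261
Terminal payoffs V(N, i) = max(S_T - K, 0):
  V(3,0) = 203.619353; V(3,1) = 48.512907; V(3,2) = 0.000000; V(3,3) = 0.000000
Backward induction: V(k, i) = exp(-r*dt) * [p * V(k+1, i) + (1-p) * V(k+1, i+1)].
  V(2,0) = exp(-r*dt) * [p*203.619353 + (1-p)*48.512907] = 110.664386
  V(2,1) = exp(-r*dt) * [p*48.512907 + (1-p)*0.000000] = 19.719835
  V(2,2) = exp(-r*dt) * [p*0.000000 + (1-p)*0.000000] = 0.000000
  V(1,0) = exp(-r*dt) * [p*110.664386 + (1-p)*19.719835] = 56.322864
  V(1,1) = exp(-r*dt) * [p*19.719835 + (1-p)*0.000000] = 8.015844
  V(0,0) = exp(-r*dt) * [p*56.322864 + (1-p)*8.015844] = 27.503747

Answer: Price = V(0,0) = 27.5037


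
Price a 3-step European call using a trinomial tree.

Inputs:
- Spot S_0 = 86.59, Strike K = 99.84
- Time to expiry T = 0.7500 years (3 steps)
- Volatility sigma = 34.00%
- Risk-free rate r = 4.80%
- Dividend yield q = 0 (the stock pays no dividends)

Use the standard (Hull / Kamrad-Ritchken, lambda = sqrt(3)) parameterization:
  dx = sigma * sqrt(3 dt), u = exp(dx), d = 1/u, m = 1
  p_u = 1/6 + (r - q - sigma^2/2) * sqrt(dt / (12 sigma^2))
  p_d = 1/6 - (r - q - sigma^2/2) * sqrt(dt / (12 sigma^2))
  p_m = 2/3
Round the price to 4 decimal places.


dt = T/N = 0.250000; dx = sigma*sqrt(3*dt) = 0.294449
u = exp(dx) = 1.342386; d = 1/u = 0.744942
p_u = 0.162506, p_m = 0.666667, p_d = 0.170827
Discount per step: exp(-r*dt) = 0.988072
Stock lattice S(k, j) with j the centered position index:
  k=0: S(0,+0) = 86.5900
  k=1: S(1,-1) = 64.5045; S(1,+0) = 86.5900; S(1,+1) = 116.2372
  k=2: S(2,-2) = 48.0522; S(2,-1) = 64.5045; S(2,+0) = 86.5900; S(2,+1) = 116.2372; S(2,+2) = 156.0352
  k=3: S(3,-3) = 35.7961; S(3,-2) = 48.0522; S(3,-1) = 64.5045; S(3,+0) = 86.5900; S(3,+1) = 116.2372; S(3,+2) = 156.0352; S(3,+3) = 209.4595
Terminal payoffs V(N, j) = max(S_T - K, 0):
  V(3,-3) = 0.000000; V(3,-2) = 0.000000; V(3,-1) = 0.000000; V(3,+0) = 0.000000; V(3,+1) = 16.397205; V(3,+2) = 56.195198; V(3,+3) = 109.619467
Backward induction: V(k, j) = exp(-r*dt) * [p_u * V(k+1, j+1) + p_m * V(k+1, j) + p_d * V(k+1, j-1)]
  V(2,-2) = exp(-r*dt) * [p_u*0.000000 + p_m*0.000000 + p_d*0.000000] = 0.000000
  V(2,-1) = exp(-r*dt) * [p_u*0.000000 + p_m*0.000000 + p_d*0.000000] = 0.000000
  V(2,+0) = exp(-r*dt) * [p_u*16.397205 + p_m*0.000000 + p_d*0.000000] = 2.632865
  V(2,+1) = exp(-r*dt) * [p_u*56.195198 + p_m*16.397205 + p_d*0.000000] = 19.824223
  V(2,+2) = exp(-r*dt) * [p_u*109.619467 + p_m*56.195198 + p_d*16.397205] = 57.385634
  V(1,-1) = exp(-r*dt) * [p_u*2.632865 + p_m*0.000000 + p_d*0.000000] = 0.422754
  V(1,+0) = exp(-r*dt) * [p_u*19.824223 + p_m*2.632865 + p_d*0.000000] = 4.917441
  V(1,+1) = exp(-r*dt) * [p_u*57.385634 + p_m*19.824223 + p_d*2.632865] = 22.717194
  V(0,+0) = exp(-r*dt) * [p_u*22.717194 + p_m*4.917441 + p_d*0.422754] = 6.958198

Answer: Price = V(0,0) = 6.9582


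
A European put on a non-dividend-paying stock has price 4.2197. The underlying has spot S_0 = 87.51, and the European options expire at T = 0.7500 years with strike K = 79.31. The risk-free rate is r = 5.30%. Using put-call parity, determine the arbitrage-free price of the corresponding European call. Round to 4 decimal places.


Put-call parity: C - P = S_0 * exp(-qT) - K * exp(-rT).
S_0 * exp(-qT) = 87.5100 * 1.00000000 = 87.51000000
K * exp(-rT) = 79.3100 * 0.96102967 = 76.21926285
C = P + S*exp(-qT) - K*exp(-rT)
C = 4.2197 + 87.51000000 - 76.21926285 = 15.5104

Answer: Call price = 15.5104


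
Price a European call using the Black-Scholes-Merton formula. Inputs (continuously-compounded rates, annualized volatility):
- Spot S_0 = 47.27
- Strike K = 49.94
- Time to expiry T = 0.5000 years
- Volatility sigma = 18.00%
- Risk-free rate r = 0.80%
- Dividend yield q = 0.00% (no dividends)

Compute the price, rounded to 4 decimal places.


Answer: Price = 1.4202

Derivation:
d1 = (ln(S/K) + (r - q + 0.5*sigma^2) * T) / (sigma * sqrt(T)) = -0.33663343
d2 = d1 - sigma * sqrt(T) = -0.46391265
exp(-rT) = 0.99600799; exp(-qT) = 1.00000000
C = S_0 * exp(-qT) * N(d1) - K * exp(-rT) * N(d2)
N(d1) = 0.36819663; N(d2) = 0.32135517
C = 47.2700 * 1.00000000 * 0.36819663 - 49.9400 * 0.99600799 * 0.32135517 = 1.4202


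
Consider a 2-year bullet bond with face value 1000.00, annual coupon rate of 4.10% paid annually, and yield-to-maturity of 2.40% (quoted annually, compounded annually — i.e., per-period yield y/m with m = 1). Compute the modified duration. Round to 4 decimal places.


Answer: Modified duration = 1.9153

Derivation:
Coupon per period c = face * coupon_rate / m = 41.000000
Periods per year m = 1; per-period yield y/m = 0.024000
Number of cashflows N = 2
Cashflows (t years, CF_t, discount factor 1/(1+y/m)^(m*t), PV):
  t = 1.0000: CF_t = 41.000000, DF = 0.976562, PV = 40.039062
  t = 2.0000: CF_t = 1041.000000, DF = 0.953674, PV = 992.774963
Price P = sum_t PV_t = 1032.814026
First compute Macaulay numerator sum_t t * PV_t:
  t * PV_t at t = 1.0000: 40.039062
  t * PV_t at t = 2.0000: 1985.549927
Macaulay duration D = 2025.588989 / 1032.814026 = 1.961233
Modified duration = D / (1 + y/m) = 1.961233 / (1 + 0.024000) = 1.915267


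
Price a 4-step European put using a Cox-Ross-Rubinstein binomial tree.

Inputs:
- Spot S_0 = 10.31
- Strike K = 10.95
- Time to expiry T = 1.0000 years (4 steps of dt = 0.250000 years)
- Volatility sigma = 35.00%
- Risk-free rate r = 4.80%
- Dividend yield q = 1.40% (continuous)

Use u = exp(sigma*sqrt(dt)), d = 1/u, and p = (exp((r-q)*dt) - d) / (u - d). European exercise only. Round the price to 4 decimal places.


dt = T/N = 0.250000
u = exp(sigma*sqrt(dt)) = 1.191246; d = 1/u = 0.839457
p = (exp((r-q)*dt) - d) / (u - d) = 0.480626
Discount per step: exp(-r*dt) = 0.988072
Stock lattice S(k, i) with i counting down-moves:
  k=0: S(0,0) = 10.3100
  k=1: S(1,0) = 12.2817; S(1,1) = 8.6548
  k=2: S(2,0) = 14.6306; S(2,1) = 10.3100; S(2,2) = 7.2653
  k=3: S(3,0) = 17.4286; S(3,1) = 12.2817; S(3,2) = 8.6548; S(3,3) = 6.0989
  k=4: S(4,0) = 20.7618; S(4,1) = 14.6306; S(4,2) = 10.3100; S(4,3) = 7.2653; S(4,4) = 5.1198
Terminal payoffs V(N, i) = max(K - S_T, 0):
  V(4,0) = 0.000000; V(4,1) = 0.000000; V(4,2) = 0.640000; V(4,3) = 3.684666; V(4,4) = 5.830206
Backward induction: V(k, i) = exp(-r*dt) * [p * V(k+1, i) + (1-p) * V(k+1, i+1)].
  V(3,0) = exp(-r*dt) * [p*0.000000 + (1-p)*0.000000] = 0.000000
  V(3,1) = exp(-r*dt) * [p*0.000000 + (1-p)*0.640000] = 0.328434
  V(3,2) = exp(-r*dt) * [p*0.640000 + (1-p)*3.684666] = 2.194822
  V(3,3) = exp(-r*dt) * [p*3.684666 + (1-p)*5.830206] = 4.741758
  V(2,0) = exp(-r*dt) * [p*0.000000 + (1-p)*0.328434] = 0.168545
  V(2,1) = exp(-r*dt) * [p*0.328434 + (1-p)*2.194822] = 1.282306
  V(2,2) = exp(-r*dt) * [p*2.194822 + (1-p)*4.741758] = 3.475674
  V(1,0) = exp(-r*dt) * [p*0.168545 + (1-p)*1.282306] = 0.738093
  V(1,1) = exp(-r*dt) * [p*1.282306 + (1-p)*3.475674] = 2.392599
  V(0,0) = exp(-r*dt) * [p*0.738093 + (1-p)*2.392599] = 1.578345

Answer: Price = V(0,0) = 1.5783


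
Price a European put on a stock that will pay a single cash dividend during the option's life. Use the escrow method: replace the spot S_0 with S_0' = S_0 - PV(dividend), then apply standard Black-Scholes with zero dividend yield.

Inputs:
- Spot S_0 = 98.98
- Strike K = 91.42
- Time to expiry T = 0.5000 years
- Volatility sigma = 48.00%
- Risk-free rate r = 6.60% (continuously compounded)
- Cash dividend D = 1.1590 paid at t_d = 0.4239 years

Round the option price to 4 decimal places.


Answer: Price = 8.3987

Derivation:
PV(D) = D * exp(-r * t_d) = 1.1590 * 0.97241034 = 1.12702359
S_0' = S_0 - PV(D) = 98.9800 - 1.12702359 = 97.85297641
d1 = (ln(S_0'/K) + (r + sigma^2/2)*T) / (sigma*sqrt(T)) = 0.46728515
d2 = d1 - sigma*sqrt(T) = 0.12787389
exp(-rT) = 0.96753856
N(-d1) = 0.32014794; N(-d2) = 0.44912439
P = K * exp(-rT) * N(-d2) - S_0' * N(-d1) = 91.4200 * 0.96753856 * 0.44912439 - 97.85297641 * 0.32014794 = 8.3987
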